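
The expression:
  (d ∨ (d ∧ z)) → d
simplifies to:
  True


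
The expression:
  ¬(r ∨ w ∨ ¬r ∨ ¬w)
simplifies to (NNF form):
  False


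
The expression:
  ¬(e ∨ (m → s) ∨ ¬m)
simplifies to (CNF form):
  m ∧ ¬e ∧ ¬s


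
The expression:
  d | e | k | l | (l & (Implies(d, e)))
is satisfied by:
  {d: True, k: True, l: True, e: True}
  {d: True, k: True, l: True, e: False}
  {d: True, k: True, e: True, l: False}
  {d: True, k: True, e: False, l: False}
  {d: True, l: True, e: True, k: False}
  {d: True, l: True, e: False, k: False}
  {d: True, l: False, e: True, k: False}
  {d: True, l: False, e: False, k: False}
  {k: True, l: True, e: True, d: False}
  {k: True, l: True, e: False, d: False}
  {k: True, e: True, l: False, d: False}
  {k: True, e: False, l: False, d: False}
  {l: True, e: True, k: False, d: False}
  {l: True, k: False, e: False, d: False}
  {e: True, k: False, l: False, d: False}


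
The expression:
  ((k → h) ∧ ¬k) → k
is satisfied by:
  {k: True}


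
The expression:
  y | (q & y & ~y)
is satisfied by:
  {y: True}


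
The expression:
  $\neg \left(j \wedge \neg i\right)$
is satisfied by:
  {i: True, j: False}
  {j: False, i: False}
  {j: True, i: True}


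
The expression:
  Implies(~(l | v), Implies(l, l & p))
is always true.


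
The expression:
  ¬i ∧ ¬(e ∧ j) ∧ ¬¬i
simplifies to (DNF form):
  False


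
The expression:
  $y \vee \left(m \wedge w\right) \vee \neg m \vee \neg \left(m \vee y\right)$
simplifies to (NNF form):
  $w \vee y \vee \neg m$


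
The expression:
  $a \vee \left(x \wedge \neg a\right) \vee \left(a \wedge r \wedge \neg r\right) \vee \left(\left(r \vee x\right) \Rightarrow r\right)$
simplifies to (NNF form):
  $\text{True}$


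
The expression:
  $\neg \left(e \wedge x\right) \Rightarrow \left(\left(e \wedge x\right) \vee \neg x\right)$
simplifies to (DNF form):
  $e \vee \neg x$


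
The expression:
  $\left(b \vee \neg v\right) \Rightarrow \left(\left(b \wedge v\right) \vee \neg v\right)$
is always true.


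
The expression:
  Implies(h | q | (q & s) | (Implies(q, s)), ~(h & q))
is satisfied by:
  {h: False, q: False}
  {q: True, h: False}
  {h: True, q: False}


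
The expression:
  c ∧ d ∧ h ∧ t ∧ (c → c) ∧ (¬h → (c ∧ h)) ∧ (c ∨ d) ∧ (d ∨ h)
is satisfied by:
  {t: True, c: True, h: True, d: True}


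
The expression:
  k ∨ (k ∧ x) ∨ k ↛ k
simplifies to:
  k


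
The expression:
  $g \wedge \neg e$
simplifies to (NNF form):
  $g \wedge \neg e$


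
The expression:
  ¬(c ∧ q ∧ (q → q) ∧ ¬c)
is always true.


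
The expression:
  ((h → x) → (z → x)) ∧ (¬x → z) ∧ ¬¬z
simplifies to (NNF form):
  z ∧ (h ∨ x)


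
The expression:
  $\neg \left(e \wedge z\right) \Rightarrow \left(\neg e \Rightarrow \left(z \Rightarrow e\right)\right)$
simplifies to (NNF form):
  $e \vee \neg z$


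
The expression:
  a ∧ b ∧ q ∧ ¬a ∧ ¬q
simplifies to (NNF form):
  False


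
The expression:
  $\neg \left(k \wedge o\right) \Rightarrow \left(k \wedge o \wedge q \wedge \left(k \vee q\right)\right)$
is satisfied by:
  {o: True, k: True}


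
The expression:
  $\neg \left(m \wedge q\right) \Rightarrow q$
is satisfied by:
  {q: True}


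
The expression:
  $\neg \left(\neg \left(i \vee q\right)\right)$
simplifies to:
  $i \vee q$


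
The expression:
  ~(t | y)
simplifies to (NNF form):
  ~t & ~y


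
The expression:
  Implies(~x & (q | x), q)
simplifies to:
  True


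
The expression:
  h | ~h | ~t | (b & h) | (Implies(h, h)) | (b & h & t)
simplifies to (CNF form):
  True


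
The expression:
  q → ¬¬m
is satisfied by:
  {m: True, q: False}
  {q: False, m: False}
  {q: True, m: True}


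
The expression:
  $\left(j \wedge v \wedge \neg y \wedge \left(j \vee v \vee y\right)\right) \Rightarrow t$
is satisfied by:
  {y: True, t: True, v: False, j: False}
  {y: True, v: False, t: False, j: False}
  {t: True, y: False, v: False, j: False}
  {y: False, v: False, t: False, j: False}
  {j: True, y: True, t: True, v: False}
  {j: True, y: True, v: False, t: False}
  {j: True, t: True, y: False, v: False}
  {j: True, y: False, v: False, t: False}
  {y: True, v: True, t: True, j: False}
  {y: True, v: True, j: False, t: False}
  {v: True, t: True, j: False, y: False}
  {v: True, j: False, t: False, y: False}
  {y: True, v: True, j: True, t: True}
  {y: True, v: True, j: True, t: False}
  {v: True, j: True, t: True, y: False}


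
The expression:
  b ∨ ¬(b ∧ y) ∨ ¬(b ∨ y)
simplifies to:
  True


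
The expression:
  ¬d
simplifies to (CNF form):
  ¬d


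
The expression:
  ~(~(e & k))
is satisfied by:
  {e: True, k: True}


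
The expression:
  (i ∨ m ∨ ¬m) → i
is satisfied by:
  {i: True}


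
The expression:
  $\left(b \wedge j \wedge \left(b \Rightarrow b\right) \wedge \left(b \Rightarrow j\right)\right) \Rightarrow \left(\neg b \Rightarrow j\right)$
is always true.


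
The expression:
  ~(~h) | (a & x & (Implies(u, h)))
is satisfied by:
  {x: True, h: True, a: True, u: False}
  {x: True, h: True, u: False, a: False}
  {h: True, a: True, u: False, x: False}
  {h: True, u: False, a: False, x: False}
  {h: True, x: True, u: True, a: True}
  {h: True, x: True, u: True, a: False}
  {h: True, u: True, a: True, x: False}
  {h: True, u: True, a: False, x: False}
  {x: True, a: True, u: False, h: False}


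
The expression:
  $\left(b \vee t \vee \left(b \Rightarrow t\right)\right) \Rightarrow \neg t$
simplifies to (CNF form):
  $\neg t$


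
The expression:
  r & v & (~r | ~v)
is never true.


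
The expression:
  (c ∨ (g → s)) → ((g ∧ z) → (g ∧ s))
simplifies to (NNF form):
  s ∨ ¬c ∨ ¬g ∨ ¬z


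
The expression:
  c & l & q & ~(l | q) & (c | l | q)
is never true.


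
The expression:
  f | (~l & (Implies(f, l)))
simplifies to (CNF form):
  f | ~l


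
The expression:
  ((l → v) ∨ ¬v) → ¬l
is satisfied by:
  {l: False}


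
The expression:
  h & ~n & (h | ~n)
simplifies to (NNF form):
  h & ~n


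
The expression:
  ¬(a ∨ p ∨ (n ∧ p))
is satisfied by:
  {p: False, a: False}


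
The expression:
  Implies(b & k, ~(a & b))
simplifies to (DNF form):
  ~a | ~b | ~k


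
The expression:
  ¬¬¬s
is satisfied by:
  {s: False}


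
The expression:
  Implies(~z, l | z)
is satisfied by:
  {z: True, l: True}
  {z: True, l: False}
  {l: True, z: False}


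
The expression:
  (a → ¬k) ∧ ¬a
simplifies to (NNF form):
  ¬a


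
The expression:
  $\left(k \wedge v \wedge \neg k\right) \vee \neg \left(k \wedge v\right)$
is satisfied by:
  {k: False, v: False}
  {v: True, k: False}
  {k: True, v: False}


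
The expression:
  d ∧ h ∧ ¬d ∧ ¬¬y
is never true.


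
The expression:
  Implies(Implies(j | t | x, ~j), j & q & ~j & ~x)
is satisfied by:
  {j: True}


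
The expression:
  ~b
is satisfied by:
  {b: False}


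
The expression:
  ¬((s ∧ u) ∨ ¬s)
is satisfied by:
  {s: True, u: False}


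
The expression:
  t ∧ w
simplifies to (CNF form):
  t ∧ w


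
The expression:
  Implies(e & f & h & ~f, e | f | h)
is always true.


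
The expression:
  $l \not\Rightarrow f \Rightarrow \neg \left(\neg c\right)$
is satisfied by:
  {c: True, f: True, l: False}
  {c: True, l: False, f: False}
  {f: True, l: False, c: False}
  {f: False, l: False, c: False}
  {c: True, f: True, l: True}
  {c: True, l: True, f: False}
  {f: True, l: True, c: False}


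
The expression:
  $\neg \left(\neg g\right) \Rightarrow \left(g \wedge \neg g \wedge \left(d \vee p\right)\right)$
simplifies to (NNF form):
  $\neg g$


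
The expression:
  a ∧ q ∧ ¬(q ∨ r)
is never true.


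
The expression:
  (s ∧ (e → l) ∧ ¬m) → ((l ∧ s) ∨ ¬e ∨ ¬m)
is always true.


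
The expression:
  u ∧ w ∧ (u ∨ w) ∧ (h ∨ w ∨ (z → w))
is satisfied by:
  {u: True, w: True}


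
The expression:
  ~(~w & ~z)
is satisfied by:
  {z: True, w: True}
  {z: True, w: False}
  {w: True, z: False}


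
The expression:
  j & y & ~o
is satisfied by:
  {j: True, y: True, o: False}


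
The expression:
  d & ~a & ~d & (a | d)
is never true.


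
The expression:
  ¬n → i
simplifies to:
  i ∨ n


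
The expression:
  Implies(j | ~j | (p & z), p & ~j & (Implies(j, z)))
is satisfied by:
  {p: True, j: False}


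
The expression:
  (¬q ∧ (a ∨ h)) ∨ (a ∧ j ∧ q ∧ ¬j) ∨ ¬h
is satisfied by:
  {h: False, q: False}
  {q: True, h: False}
  {h: True, q: False}


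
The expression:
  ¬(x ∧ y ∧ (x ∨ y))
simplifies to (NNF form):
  ¬x ∨ ¬y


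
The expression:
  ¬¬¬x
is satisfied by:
  {x: False}


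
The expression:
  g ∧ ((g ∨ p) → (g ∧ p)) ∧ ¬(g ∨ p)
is never true.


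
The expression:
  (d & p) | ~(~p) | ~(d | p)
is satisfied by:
  {p: True, d: False}
  {d: False, p: False}
  {d: True, p: True}


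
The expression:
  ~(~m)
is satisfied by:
  {m: True}


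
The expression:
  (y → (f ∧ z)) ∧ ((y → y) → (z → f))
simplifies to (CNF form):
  (f ∨ ¬y) ∧ (f ∨ ¬z) ∧ (z ∨ ¬y) ∧ (z ∨ ¬z)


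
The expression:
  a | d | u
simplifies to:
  a | d | u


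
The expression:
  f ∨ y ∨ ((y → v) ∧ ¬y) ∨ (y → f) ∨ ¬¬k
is always true.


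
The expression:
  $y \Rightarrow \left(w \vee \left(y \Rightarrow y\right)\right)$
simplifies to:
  $\text{True}$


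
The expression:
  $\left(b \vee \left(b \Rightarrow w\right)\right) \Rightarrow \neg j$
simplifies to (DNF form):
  $\neg j$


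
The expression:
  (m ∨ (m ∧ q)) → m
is always true.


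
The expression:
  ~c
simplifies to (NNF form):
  ~c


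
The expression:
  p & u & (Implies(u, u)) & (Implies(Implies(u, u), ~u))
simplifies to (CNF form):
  False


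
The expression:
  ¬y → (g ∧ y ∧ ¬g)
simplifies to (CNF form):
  y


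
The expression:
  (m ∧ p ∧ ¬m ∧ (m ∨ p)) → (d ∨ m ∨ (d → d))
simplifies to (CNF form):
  True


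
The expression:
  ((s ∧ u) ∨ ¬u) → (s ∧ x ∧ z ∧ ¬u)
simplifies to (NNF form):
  (s ∨ u) ∧ (u ∨ x) ∧ (u ∨ z) ∧ (¬s ∨ ¬u)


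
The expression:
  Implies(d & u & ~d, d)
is always true.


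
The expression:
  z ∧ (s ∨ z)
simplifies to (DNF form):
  z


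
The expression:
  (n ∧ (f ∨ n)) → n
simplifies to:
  True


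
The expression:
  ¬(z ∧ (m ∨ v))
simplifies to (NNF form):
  (¬m ∧ ¬v) ∨ ¬z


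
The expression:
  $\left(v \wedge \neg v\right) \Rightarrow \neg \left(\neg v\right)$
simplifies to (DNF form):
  $\text{True}$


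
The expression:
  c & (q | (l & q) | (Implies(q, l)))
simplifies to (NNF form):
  c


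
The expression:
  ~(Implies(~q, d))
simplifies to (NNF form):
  ~d & ~q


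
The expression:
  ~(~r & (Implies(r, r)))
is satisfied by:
  {r: True}


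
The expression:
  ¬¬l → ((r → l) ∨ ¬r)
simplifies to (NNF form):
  True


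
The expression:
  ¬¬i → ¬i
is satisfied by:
  {i: False}


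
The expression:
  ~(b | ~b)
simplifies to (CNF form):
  False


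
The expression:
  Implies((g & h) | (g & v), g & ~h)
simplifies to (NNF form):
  ~g | ~h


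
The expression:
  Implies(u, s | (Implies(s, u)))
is always true.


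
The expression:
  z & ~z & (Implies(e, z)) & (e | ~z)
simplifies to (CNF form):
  False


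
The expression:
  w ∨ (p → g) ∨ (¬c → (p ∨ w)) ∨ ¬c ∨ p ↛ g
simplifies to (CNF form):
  True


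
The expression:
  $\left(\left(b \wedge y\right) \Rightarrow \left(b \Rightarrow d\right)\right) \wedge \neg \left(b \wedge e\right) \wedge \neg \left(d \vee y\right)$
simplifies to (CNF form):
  $\neg d \wedge \neg y \wedge \left(\neg b \vee \neg e\right)$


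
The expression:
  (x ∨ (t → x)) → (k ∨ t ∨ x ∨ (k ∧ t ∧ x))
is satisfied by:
  {t: True, x: True, k: True}
  {t: True, x: True, k: False}
  {t: True, k: True, x: False}
  {t: True, k: False, x: False}
  {x: True, k: True, t: False}
  {x: True, k: False, t: False}
  {k: True, x: False, t: False}


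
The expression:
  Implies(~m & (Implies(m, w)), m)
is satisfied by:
  {m: True}


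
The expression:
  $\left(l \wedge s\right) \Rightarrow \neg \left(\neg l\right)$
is always true.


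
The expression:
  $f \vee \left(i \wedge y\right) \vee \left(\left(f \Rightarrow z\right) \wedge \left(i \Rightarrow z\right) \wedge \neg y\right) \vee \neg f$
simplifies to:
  $\text{True}$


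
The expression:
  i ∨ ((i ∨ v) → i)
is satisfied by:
  {i: True, v: False}
  {v: False, i: False}
  {v: True, i: True}


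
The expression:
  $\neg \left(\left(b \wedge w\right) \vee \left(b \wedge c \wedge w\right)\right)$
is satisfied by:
  {w: False, b: False}
  {b: True, w: False}
  {w: True, b: False}


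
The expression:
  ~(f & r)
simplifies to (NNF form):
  ~f | ~r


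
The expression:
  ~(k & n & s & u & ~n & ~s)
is always true.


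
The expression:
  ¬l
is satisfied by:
  {l: False}


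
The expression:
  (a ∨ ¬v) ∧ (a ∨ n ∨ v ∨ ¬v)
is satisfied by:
  {a: True, v: False}
  {v: False, a: False}
  {v: True, a: True}


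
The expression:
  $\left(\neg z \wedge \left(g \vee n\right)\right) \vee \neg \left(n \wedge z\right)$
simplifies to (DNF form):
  $\neg n \vee \neg z$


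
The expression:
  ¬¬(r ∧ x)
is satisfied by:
  {r: True, x: True}


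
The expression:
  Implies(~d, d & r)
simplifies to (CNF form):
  d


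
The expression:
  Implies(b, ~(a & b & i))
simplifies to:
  ~a | ~b | ~i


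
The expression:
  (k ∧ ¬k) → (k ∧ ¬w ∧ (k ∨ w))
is always true.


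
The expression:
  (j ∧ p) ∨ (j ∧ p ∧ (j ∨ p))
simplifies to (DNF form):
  j ∧ p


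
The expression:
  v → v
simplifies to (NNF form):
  True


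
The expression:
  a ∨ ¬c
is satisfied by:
  {a: True, c: False}
  {c: False, a: False}
  {c: True, a: True}


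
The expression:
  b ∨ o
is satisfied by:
  {b: True, o: True}
  {b: True, o: False}
  {o: True, b: False}


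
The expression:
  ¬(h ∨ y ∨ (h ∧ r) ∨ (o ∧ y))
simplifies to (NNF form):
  ¬h ∧ ¬y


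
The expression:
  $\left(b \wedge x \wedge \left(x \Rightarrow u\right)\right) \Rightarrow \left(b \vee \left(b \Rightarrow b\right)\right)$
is always true.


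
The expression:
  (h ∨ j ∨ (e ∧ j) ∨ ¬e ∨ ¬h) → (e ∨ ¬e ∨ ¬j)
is always true.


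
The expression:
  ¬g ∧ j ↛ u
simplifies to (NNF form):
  j ∧ ¬g ∧ ¬u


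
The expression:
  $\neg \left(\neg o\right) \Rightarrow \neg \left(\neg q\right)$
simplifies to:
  $q \vee \neg o$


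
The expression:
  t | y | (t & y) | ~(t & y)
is always true.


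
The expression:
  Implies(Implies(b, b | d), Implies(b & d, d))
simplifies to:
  True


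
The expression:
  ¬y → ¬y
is always true.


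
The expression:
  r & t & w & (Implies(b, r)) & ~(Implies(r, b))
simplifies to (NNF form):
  r & t & w & ~b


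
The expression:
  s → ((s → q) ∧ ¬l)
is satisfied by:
  {q: True, s: False, l: False}
  {q: False, s: False, l: False}
  {l: True, q: True, s: False}
  {l: True, q: False, s: False}
  {s: True, q: True, l: False}


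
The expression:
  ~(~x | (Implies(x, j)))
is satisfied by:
  {x: True, j: False}


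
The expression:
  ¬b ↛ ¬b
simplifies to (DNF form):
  False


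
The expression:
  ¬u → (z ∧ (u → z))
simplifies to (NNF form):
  u ∨ z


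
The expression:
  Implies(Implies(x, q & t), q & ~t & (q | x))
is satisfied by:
  {x: True, t: False, q: False}
  {q: True, x: True, t: False}
  {q: True, x: False, t: False}
  {t: True, x: True, q: False}


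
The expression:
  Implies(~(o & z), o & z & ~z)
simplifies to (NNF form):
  o & z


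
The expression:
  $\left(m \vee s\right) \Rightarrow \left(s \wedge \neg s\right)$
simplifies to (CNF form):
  $\neg m \wedge \neg s$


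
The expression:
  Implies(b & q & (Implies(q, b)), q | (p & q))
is always true.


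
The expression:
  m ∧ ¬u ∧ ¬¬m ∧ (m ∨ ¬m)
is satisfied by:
  {m: True, u: False}


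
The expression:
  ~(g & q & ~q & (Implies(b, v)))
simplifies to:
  True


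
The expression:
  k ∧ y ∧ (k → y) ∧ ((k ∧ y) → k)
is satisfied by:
  {y: True, k: True}


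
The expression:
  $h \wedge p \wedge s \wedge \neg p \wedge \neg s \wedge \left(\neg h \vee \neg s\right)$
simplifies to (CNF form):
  $\text{False}$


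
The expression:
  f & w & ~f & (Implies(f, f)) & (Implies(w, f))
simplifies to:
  False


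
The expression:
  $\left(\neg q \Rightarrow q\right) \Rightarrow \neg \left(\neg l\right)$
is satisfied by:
  {l: True, q: False}
  {q: False, l: False}
  {q: True, l: True}


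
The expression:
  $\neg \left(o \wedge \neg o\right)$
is always true.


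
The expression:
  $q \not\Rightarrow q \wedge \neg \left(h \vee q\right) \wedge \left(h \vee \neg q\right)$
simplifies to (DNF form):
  $\text{False}$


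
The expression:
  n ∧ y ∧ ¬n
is never true.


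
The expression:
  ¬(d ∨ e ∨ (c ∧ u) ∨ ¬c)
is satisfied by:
  {c: True, u: False, d: False, e: False}


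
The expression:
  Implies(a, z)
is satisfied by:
  {z: True, a: False}
  {a: False, z: False}
  {a: True, z: True}


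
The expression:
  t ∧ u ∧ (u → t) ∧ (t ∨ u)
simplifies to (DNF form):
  t ∧ u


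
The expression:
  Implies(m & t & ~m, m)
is always true.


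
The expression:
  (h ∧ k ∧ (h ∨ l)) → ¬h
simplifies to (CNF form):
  ¬h ∨ ¬k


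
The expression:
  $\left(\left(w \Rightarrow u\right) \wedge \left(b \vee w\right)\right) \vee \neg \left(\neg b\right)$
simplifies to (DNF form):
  $b \vee \left(u \wedge w\right)$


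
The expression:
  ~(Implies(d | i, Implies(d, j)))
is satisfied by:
  {d: True, j: False}


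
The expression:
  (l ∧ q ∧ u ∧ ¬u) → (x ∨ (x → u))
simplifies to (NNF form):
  True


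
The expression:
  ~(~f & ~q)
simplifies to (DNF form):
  f | q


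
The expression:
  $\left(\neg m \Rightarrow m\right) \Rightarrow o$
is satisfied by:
  {o: True, m: False}
  {m: False, o: False}
  {m: True, o: True}


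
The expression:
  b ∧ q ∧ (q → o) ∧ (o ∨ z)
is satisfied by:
  {o: True, b: True, q: True}


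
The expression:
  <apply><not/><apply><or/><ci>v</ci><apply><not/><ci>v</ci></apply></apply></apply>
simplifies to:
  <false/>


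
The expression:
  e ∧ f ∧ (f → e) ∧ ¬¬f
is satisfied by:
  {e: True, f: True}


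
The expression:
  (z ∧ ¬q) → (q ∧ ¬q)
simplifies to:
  q ∨ ¬z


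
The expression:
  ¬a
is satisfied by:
  {a: False}


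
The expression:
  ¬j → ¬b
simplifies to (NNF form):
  j ∨ ¬b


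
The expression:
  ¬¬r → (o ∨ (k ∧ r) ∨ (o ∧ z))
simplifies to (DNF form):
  k ∨ o ∨ ¬r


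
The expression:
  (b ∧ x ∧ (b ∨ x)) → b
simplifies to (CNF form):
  True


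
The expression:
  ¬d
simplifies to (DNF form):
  ¬d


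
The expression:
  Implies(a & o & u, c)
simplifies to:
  c | ~a | ~o | ~u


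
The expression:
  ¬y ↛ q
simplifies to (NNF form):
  q ∨ ¬y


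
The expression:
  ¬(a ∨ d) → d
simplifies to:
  a ∨ d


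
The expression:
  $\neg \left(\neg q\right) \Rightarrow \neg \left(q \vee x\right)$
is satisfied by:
  {q: False}


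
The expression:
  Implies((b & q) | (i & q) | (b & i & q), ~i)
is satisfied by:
  {q: False, i: False}
  {i: True, q: False}
  {q: True, i: False}


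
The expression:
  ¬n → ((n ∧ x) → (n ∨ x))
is always true.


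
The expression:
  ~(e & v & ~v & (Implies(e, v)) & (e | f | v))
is always true.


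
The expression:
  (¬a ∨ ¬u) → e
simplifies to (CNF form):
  (a ∨ e) ∧ (e ∨ u)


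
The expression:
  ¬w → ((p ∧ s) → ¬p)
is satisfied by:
  {w: True, s: False, p: False}
  {s: False, p: False, w: False}
  {p: True, w: True, s: False}
  {p: True, s: False, w: False}
  {w: True, s: True, p: False}
  {s: True, w: False, p: False}
  {p: True, s: True, w: True}


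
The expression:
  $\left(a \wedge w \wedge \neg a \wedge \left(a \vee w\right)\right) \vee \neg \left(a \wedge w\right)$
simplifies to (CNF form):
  $\neg a \vee \neg w$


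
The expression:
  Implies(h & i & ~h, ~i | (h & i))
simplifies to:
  True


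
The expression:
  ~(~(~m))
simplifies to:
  ~m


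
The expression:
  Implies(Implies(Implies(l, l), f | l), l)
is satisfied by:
  {l: True, f: False}
  {f: False, l: False}
  {f: True, l: True}


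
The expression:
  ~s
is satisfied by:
  {s: False}


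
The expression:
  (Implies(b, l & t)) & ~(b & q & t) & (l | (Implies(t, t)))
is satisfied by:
  {l: True, t: True, q: False, b: False}
  {l: True, q: False, t: False, b: False}
  {t: True, l: False, q: False, b: False}
  {l: False, q: False, t: False, b: False}
  {l: True, q: True, t: True, b: False}
  {l: True, q: True, t: False, b: False}
  {q: True, t: True, l: False, b: False}
  {q: True, l: False, t: False, b: False}
  {b: True, l: True, t: True, q: False}


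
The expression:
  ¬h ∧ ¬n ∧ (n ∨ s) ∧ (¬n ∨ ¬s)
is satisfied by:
  {s: True, n: False, h: False}


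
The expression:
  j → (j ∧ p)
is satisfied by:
  {p: True, j: False}
  {j: False, p: False}
  {j: True, p: True}


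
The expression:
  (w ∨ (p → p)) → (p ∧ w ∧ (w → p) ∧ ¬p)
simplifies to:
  False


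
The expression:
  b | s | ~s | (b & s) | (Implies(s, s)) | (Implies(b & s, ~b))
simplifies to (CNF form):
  True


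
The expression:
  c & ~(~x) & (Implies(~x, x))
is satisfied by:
  {c: True, x: True}


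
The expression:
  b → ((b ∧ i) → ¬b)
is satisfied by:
  {b: False, i: False}
  {i: True, b: False}
  {b: True, i: False}


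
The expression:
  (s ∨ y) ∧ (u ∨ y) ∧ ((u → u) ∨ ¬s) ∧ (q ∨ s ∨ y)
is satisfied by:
  {y: True, s: True, u: True}
  {y: True, s: True, u: False}
  {y: True, u: True, s: False}
  {y: True, u: False, s: False}
  {s: True, u: True, y: False}


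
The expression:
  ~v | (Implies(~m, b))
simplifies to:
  b | m | ~v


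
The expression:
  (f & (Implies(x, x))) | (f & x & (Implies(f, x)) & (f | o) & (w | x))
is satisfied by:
  {f: True}


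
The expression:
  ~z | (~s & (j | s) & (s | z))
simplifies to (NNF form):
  ~z | (j & ~s)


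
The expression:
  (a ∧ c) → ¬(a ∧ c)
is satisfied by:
  {c: False, a: False}
  {a: True, c: False}
  {c: True, a: False}


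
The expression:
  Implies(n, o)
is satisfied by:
  {o: True, n: False}
  {n: False, o: False}
  {n: True, o: True}


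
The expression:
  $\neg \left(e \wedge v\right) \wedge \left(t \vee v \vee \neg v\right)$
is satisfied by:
  {v: False, e: False}
  {e: True, v: False}
  {v: True, e: False}


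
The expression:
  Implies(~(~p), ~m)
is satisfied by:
  {p: False, m: False}
  {m: True, p: False}
  {p: True, m: False}


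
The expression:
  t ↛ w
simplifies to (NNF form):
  t ∧ ¬w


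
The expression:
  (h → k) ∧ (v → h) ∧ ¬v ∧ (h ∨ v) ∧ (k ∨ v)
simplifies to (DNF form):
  h ∧ k ∧ ¬v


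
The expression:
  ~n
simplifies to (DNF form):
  ~n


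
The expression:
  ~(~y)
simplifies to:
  y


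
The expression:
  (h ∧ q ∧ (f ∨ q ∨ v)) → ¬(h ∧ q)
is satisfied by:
  {h: False, q: False}
  {q: True, h: False}
  {h: True, q: False}


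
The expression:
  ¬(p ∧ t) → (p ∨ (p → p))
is always true.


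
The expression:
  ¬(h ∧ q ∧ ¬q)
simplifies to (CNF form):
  True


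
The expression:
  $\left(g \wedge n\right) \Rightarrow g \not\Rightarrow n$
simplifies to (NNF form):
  $\neg g \vee \neg n$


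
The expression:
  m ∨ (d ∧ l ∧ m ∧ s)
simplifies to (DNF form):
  m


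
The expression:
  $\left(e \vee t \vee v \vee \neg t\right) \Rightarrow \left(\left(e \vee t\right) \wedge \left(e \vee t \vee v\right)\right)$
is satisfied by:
  {t: True, e: True}
  {t: True, e: False}
  {e: True, t: False}


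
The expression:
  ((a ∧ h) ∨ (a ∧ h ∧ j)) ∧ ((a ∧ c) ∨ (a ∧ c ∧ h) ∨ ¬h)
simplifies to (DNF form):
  a ∧ c ∧ h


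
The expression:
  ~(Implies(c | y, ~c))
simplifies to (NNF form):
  c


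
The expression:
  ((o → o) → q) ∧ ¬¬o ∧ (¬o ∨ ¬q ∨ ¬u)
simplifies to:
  o ∧ q ∧ ¬u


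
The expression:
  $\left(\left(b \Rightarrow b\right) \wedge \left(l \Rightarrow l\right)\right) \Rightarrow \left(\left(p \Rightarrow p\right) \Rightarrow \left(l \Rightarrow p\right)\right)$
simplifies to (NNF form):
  $p \vee \neg l$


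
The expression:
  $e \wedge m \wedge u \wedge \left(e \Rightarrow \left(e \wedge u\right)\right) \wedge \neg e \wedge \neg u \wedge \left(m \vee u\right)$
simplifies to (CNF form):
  $\text{False}$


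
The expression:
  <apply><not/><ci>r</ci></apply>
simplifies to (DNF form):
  <apply><not/><ci>r</ci></apply>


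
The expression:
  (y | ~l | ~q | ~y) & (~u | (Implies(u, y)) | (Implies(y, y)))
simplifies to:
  True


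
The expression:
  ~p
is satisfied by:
  {p: False}


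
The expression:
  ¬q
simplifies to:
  ¬q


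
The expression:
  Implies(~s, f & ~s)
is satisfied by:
  {s: True, f: True}
  {s: True, f: False}
  {f: True, s: False}


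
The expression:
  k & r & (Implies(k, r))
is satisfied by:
  {r: True, k: True}


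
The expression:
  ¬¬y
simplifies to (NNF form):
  y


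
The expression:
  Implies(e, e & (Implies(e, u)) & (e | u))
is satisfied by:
  {u: True, e: False}
  {e: False, u: False}
  {e: True, u: True}


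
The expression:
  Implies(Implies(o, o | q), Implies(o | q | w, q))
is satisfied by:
  {q: True, o: False, w: False}
  {q: True, w: True, o: False}
  {q: True, o: True, w: False}
  {q: True, w: True, o: True}
  {w: False, o: False, q: False}


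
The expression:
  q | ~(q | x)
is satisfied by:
  {q: True, x: False}
  {x: False, q: False}
  {x: True, q: True}


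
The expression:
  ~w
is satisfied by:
  {w: False}


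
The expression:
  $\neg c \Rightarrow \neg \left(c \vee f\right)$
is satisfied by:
  {c: True, f: False}
  {f: False, c: False}
  {f: True, c: True}


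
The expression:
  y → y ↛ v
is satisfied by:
  {v: False, y: False}
  {y: True, v: False}
  {v: True, y: False}


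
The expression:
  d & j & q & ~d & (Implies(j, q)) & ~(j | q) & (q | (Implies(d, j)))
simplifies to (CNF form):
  False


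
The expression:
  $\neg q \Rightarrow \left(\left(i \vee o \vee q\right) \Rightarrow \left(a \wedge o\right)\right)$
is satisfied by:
  {a: True, q: True, i: False, o: False}
  {q: True, i: False, o: False, a: False}
  {a: True, q: True, o: True, i: False}
  {q: True, o: True, i: False, a: False}
  {q: True, a: True, i: True, o: False}
  {q: True, i: True, o: False, a: False}
  {a: True, q: True, o: True, i: True}
  {q: True, o: True, i: True, a: False}
  {a: True, i: False, o: False, q: False}
  {a: False, i: False, o: False, q: False}
  {a: True, o: True, i: False, q: False}
  {a: True, i: True, o: True, q: False}


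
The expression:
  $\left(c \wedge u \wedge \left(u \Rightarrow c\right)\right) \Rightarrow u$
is always true.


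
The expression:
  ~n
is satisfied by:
  {n: False}


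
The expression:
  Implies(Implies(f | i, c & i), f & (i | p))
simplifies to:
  f | (i & ~c)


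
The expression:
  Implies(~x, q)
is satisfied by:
  {x: True, q: True}
  {x: True, q: False}
  {q: True, x: False}


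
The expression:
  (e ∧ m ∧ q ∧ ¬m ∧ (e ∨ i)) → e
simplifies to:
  True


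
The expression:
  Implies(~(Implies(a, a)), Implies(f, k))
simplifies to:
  True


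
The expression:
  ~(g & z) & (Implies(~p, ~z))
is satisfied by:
  {p: True, g: False, z: False}
  {g: False, z: False, p: False}
  {p: True, g: True, z: False}
  {g: True, p: False, z: False}
  {z: True, p: True, g: False}


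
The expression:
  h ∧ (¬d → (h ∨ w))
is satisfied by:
  {h: True}


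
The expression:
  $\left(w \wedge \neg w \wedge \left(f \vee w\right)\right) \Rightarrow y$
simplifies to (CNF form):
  $\text{True}$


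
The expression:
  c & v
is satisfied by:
  {c: True, v: True}


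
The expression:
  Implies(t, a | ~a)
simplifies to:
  True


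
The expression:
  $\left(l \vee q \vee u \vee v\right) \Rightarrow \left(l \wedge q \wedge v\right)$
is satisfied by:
  {l: True, q: True, v: True, u: False}
  {l: True, u: True, q: True, v: True}
  {u: False, v: False, q: False, l: False}


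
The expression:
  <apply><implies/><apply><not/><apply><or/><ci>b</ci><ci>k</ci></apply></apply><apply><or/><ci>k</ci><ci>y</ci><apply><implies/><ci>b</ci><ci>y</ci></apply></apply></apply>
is always true.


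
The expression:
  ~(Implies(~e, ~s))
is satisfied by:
  {s: True, e: False}


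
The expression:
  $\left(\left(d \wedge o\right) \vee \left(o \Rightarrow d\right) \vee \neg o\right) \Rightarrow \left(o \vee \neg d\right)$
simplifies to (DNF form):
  $o \vee \neg d$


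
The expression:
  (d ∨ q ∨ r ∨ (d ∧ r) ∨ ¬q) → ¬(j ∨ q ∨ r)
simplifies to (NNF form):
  ¬j ∧ ¬q ∧ ¬r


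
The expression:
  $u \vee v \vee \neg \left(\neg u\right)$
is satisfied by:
  {v: True, u: True}
  {v: True, u: False}
  {u: True, v: False}


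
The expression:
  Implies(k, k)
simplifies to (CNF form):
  True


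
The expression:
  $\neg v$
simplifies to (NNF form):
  $\neg v$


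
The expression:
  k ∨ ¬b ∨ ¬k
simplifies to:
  True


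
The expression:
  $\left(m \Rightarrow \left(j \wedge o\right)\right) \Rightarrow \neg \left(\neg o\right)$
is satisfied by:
  {o: True, m: True}
  {o: True, m: False}
  {m: True, o: False}


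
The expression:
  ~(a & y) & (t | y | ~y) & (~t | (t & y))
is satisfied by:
  {t: False, y: False, a: False}
  {a: True, t: False, y: False}
  {y: True, t: False, a: False}
  {y: True, t: True, a: False}


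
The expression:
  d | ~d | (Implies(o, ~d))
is always true.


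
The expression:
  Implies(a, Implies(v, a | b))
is always true.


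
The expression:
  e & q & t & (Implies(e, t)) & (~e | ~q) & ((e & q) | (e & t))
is never true.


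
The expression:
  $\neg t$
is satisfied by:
  {t: False}


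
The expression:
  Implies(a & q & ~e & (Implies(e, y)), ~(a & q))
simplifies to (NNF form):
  e | ~a | ~q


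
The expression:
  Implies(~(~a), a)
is always true.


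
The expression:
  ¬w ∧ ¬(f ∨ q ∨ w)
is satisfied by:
  {q: False, w: False, f: False}


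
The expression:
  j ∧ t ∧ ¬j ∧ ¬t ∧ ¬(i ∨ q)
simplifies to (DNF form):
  False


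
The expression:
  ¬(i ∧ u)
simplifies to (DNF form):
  ¬i ∨ ¬u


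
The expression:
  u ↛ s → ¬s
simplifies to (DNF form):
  True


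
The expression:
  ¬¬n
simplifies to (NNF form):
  n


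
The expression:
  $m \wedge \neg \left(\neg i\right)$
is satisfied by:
  {m: True, i: True}


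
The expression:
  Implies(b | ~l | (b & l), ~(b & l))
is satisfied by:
  {l: False, b: False}
  {b: True, l: False}
  {l: True, b: False}


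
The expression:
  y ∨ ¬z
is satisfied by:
  {y: True, z: False}
  {z: False, y: False}
  {z: True, y: True}


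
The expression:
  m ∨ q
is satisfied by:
  {q: True, m: True}
  {q: True, m: False}
  {m: True, q: False}


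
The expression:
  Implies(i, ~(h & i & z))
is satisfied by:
  {h: False, z: False, i: False}
  {i: True, h: False, z: False}
  {z: True, h: False, i: False}
  {i: True, z: True, h: False}
  {h: True, i: False, z: False}
  {i: True, h: True, z: False}
  {z: True, h: True, i: False}


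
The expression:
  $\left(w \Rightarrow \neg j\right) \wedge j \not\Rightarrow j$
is never true.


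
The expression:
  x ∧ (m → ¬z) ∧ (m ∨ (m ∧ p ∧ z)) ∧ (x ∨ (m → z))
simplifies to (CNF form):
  m ∧ x ∧ ¬z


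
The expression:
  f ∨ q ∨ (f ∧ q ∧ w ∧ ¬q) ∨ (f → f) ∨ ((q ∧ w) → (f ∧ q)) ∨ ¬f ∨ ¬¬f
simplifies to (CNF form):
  True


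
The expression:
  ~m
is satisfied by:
  {m: False}


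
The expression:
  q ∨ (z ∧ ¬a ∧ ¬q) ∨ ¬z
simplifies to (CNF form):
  q ∨ ¬a ∨ ¬z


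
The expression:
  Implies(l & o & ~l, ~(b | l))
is always true.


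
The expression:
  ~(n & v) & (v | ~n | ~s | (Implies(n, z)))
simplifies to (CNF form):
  (~n | ~v) & (z | ~n | ~s) & (z | ~n | ~v) & (~n | ~s | ~v)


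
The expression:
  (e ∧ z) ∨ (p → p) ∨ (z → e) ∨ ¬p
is always true.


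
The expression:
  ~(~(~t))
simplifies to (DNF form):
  ~t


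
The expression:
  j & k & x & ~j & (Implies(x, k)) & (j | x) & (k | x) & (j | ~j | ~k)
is never true.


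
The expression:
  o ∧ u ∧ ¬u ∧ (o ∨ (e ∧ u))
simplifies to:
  False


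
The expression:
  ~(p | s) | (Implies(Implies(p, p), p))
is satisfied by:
  {p: True, s: False}
  {s: False, p: False}
  {s: True, p: True}


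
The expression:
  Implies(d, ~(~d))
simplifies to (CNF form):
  True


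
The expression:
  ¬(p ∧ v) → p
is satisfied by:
  {p: True}


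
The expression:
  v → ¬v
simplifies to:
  ¬v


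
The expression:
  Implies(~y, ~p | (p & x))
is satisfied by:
  {x: True, y: True, p: False}
  {x: True, p: False, y: False}
  {y: True, p: False, x: False}
  {y: False, p: False, x: False}
  {x: True, y: True, p: True}
  {x: True, p: True, y: False}
  {y: True, p: True, x: False}


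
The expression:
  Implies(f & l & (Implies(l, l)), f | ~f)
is always true.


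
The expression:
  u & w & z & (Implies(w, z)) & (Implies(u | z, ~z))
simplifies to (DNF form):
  False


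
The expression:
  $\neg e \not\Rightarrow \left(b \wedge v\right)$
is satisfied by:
  {e: False, v: False, b: False}
  {b: True, e: False, v: False}
  {v: True, e: False, b: False}


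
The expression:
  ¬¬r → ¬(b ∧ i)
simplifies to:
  ¬b ∨ ¬i ∨ ¬r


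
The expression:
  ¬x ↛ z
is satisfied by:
  {z: True, x: False}
  {x: False, z: False}
  {x: True, z: True}


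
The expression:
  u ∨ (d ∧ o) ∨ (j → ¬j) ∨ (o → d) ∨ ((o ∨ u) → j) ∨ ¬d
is always true.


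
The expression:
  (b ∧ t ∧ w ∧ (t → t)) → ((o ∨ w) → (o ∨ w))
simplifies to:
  True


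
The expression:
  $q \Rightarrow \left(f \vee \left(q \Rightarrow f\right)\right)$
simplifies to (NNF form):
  $f \vee \neg q$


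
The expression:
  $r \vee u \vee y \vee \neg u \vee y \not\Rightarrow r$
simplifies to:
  $\text{True}$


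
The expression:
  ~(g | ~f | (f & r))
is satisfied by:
  {f: True, g: False, r: False}


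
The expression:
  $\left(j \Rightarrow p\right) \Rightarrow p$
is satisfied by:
  {p: True, j: True}
  {p: True, j: False}
  {j: True, p: False}


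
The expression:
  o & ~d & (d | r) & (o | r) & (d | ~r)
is never true.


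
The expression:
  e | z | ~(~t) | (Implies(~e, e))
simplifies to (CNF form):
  e | t | z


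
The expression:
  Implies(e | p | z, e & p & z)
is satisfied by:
  {e: False, z: False, p: False}
  {z: True, p: True, e: True}


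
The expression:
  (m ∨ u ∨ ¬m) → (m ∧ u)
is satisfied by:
  {m: True, u: True}


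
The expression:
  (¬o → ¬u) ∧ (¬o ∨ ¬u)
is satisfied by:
  {u: False}


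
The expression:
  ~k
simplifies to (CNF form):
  ~k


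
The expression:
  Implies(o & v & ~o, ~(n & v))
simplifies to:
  True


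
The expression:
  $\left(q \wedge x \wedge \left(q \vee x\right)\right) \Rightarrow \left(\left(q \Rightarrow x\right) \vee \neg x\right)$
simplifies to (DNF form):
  $\text{True}$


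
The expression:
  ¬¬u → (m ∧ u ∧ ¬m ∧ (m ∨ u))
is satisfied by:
  {u: False}


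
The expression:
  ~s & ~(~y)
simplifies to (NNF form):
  y & ~s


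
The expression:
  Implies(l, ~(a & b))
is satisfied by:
  {l: False, a: False, b: False}
  {b: True, l: False, a: False}
  {a: True, l: False, b: False}
  {b: True, a: True, l: False}
  {l: True, b: False, a: False}
  {b: True, l: True, a: False}
  {a: True, l: True, b: False}


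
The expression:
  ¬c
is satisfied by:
  {c: False}


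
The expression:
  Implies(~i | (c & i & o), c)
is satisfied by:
  {i: True, c: True}
  {i: True, c: False}
  {c: True, i: False}


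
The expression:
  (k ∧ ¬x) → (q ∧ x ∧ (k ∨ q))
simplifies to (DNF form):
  x ∨ ¬k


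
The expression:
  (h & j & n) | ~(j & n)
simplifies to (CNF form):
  h | ~j | ~n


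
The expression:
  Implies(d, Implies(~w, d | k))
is always true.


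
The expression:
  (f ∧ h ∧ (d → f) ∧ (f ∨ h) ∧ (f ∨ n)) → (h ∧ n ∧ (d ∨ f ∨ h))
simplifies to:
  n ∨ ¬f ∨ ¬h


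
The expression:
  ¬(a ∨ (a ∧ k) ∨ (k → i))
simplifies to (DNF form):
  k ∧ ¬a ∧ ¬i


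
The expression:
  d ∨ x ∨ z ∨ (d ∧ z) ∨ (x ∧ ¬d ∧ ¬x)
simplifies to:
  d ∨ x ∨ z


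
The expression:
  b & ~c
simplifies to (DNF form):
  b & ~c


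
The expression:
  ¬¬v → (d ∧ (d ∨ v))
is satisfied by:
  {d: True, v: False}
  {v: False, d: False}
  {v: True, d: True}


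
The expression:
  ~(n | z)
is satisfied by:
  {n: False, z: False}


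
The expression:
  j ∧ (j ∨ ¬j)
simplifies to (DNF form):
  j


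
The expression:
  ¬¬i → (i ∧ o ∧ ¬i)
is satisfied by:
  {i: False}


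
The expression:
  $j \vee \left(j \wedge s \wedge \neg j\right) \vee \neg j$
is always true.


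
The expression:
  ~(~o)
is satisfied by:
  {o: True}


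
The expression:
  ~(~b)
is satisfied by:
  {b: True}


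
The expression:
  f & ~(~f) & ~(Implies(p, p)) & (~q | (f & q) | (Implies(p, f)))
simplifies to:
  False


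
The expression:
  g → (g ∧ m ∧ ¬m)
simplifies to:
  ¬g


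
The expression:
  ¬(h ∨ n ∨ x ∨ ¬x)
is never true.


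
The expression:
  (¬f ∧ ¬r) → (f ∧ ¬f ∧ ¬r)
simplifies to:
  f ∨ r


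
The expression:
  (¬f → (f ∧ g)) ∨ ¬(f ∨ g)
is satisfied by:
  {f: True, g: False}
  {g: False, f: False}
  {g: True, f: True}


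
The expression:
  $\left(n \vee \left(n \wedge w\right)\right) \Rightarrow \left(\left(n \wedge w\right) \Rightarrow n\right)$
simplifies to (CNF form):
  $\text{True}$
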